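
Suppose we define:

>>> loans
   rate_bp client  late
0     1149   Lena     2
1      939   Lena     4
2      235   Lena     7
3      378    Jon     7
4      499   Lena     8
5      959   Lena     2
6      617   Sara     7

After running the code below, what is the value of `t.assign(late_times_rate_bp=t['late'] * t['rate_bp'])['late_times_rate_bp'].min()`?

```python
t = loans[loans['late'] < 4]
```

1918

filter rows where late < 4:
   rate_bp client  late
0     1149   Lena     2
5      959   Lena     2
add column late_times_rate_bp = t['late'] * t['rate_bp']:
   rate_bp client  late  late_times_rate_bp
0     1149   Lena     2                2298
5      959   Lena     2                1918
min of column 'late_times_rate_bp' → 1918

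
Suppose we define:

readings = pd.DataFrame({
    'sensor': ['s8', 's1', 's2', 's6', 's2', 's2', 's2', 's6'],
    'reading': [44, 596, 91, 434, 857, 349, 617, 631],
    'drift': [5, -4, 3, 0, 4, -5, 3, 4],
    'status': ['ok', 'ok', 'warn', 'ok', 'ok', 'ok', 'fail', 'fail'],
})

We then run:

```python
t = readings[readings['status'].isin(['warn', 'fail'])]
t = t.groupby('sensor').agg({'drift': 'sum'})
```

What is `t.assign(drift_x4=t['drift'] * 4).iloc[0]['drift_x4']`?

24

filter rows where status in ['warn', 'fail']:
  sensor  reading  drift status
2     s2       91      3   warn
6     s2      617      3   fail
7     s6      631      4   fail
group by sensor, sum of drift:
        drift
sensor       
s2          6
s6          4
add column drift_x4 = t['drift'] * 4:
        drift  drift_x4
sensor                 
s2          6        24
s6          4        16
Then the value at position 0, column 'drift_x4': 24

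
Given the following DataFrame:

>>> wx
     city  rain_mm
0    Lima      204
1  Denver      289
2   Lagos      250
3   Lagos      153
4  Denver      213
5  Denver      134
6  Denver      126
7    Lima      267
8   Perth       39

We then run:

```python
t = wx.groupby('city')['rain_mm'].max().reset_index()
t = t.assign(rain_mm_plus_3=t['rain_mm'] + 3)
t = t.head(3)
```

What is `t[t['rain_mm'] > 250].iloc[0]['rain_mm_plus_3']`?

292

group by city, max of rain_mm:
city
Denver    289
Lagos     250
Lima      267
Perth      39
Name: rain_mm, dtype: int64
reset_index():
     city  rain_mm
0  Denver      289
1   Lagos      250
2    Lima      267
3   Perth       39
add column rain_mm_plus_3 = t['rain_mm'] + 3:
     city  rain_mm  rain_mm_plus_3
0  Denver      289             292
1   Lagos      250             253
2    Lima      267             270
3   Perth       39              42
take first 3 rows:
     city  rain_mm  rain_mm_plus_3
0  Denver      289             292
1   Lagos      250             253
2    Lima      267             270
filter rows where rain_mm > 250:
     city  rain_mm  rain_mm_plus_3
0  Denver      289             292
2    Lima      267             270
Hence 292.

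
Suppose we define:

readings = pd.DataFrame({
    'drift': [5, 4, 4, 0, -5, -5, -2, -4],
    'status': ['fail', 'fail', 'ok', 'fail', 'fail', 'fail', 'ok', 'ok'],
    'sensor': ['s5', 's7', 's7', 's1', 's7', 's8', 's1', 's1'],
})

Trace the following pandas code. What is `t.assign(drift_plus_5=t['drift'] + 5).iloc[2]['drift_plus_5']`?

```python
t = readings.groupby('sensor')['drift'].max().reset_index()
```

9

group by sensor, max of drift:
sensor
s1    0
s5    5
s7    4
s8   -5
Name: drift, dtype: int64
reset_index():
  sensor  drift
0     s1      0
1     s5      5
2     s7      4
3     s8     -5
add column drift_plus_5 = t['drift'] + 5:
  sensor  drift  drift_plus_5
0     s1      0             5
1     s5      5            10
2     s7      4             9
3     s8     -5             0
Then the value at position 2, column 'drift_plus_5': 9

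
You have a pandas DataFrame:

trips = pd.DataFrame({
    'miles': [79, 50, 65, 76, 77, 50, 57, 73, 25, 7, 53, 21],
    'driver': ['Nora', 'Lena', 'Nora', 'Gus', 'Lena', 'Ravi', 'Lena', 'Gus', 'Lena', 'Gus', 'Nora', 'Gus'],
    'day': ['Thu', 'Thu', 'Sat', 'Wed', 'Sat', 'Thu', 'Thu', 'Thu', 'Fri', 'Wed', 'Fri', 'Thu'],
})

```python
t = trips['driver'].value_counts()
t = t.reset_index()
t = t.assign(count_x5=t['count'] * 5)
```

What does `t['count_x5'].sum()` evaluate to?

60

value_counts of driver:
driver
Lena    4
Gus     4
Nora    3
Ravi    1
Name: count, dtype: int64
reset_index():
  driver  count
0   Lena      4
1    Gus      4
2   Nora      3
3   Ravi      1
add column count_x5 = t['count'] * 5:
  driver  count  count_x5
0   Lena      4        20
1    Gus      4        20
2   Nora      3        15
3   Ravi      1         5
So sum() = 60.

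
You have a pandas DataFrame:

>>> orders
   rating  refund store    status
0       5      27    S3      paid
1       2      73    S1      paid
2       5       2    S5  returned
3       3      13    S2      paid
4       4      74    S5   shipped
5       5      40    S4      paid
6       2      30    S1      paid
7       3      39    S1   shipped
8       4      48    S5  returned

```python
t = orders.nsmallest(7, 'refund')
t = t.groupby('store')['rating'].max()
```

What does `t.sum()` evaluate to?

21

take 7 rows with smallest refund:
   rating  refund store    status
2       5       2    S5  returned
3       3      13    S2      paid
0       5      27    S3      paid
6       2      30    S1      paid
7       3      39    S1   shipped
5       5      40    S4      paid
8       4      48    S5  returned
group by store, max of rating:
store
S1    3
S2    3
S3    5
S4    5
S5    5
Name: rating, dtype: int64
Then the sum of the resulting series: 21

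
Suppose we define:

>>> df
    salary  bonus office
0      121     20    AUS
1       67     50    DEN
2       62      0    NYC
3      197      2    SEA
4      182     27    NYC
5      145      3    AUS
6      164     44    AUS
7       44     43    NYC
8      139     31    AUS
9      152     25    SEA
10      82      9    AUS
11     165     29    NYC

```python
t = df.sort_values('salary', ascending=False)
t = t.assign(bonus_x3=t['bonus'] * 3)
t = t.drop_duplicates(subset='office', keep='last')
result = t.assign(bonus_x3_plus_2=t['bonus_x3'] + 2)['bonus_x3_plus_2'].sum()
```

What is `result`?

389

sort by salary descending:
    salary  bonus office
3      197      2    SEA
4      182     27    NYC
11     165     29    NYC
6      164     44    AUS
9      152     25    SEA
5      145      3    AUS
8      139     31    AUS
0      121     20    AUS
10      82      9    AUS
1       67     50    DEN
2       62      0    NYC
7       44     43    NYC
add column bonus_x3 = t['bonus'] * 3:
    salary  bonus office  bonus_x3
3      197      2    SEA         6
4      182     27    NYC        81
11     165     29    NYC        87
6      164     44    AUS       132
9      152     25    SEA        75
5      145      3    AUS         9
8      139     31    AUS        93
0      121     20    AUS        60
10      82      9    AUS        27
1       67     50    DEN       150
2       62      0    NYC         0
7       44     43    NYC       129
drop duplicate office (keep=last):
    salary  bonus office  bonus_x3
9      152     25    SEA        75
10      82      9    AUS        27
1       67     50    DEN       150
7       44     43    NYC       129
add column bonus_x3_plus_2 = t['bonus_x3'] + 2:
    salary  bonus office  bonus_x3  bonus_x3_plus_2
9      152     25    SEA        75               77
10      82      9    AUS        27               29
1       67     50    DEN       150              152
7       44     43    NYC       129              131
So sum() = 389.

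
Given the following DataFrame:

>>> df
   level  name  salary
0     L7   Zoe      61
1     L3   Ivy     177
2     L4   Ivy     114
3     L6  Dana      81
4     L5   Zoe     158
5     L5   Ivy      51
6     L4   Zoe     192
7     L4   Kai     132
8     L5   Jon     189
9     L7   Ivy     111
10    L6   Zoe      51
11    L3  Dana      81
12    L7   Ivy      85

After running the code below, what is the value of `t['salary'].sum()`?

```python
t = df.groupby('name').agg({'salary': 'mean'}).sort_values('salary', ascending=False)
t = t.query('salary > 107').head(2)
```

group by name, mean of salary:
      salary
name        
Dana    81.0
Ivy    107.6
Jon    189.0
Kai    132.0
Zoe    115.5
sort by salary descending:
      salary
name        
Jon    189.0
Kai    132.0
Zoe    115.5
Ivy    107.6
Dana    81.0
filter rows where salary > 107:
      salary
name        
Jon    189.0
Kai    132.0
Zoe    115.5
Ivy    107.6
take first 2 rows:
      salary
name        
Jon    189.0
Kai    132.0
The sum of column 'salary' is 321.0.

321.0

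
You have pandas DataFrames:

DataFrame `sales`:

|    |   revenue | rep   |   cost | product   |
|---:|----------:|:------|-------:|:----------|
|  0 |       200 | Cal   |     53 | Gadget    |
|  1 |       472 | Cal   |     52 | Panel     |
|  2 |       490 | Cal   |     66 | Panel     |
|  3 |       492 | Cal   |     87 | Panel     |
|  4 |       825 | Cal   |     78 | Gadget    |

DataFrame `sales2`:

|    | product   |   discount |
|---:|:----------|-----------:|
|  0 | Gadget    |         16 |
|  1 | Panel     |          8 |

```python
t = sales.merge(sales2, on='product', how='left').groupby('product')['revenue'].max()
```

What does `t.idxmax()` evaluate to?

Gadget

merge on 'product' (how='left') → 5 rows:
   revenue  rep  cost product  discount
0      200  Cal    53  Gadget        16
1      472  Cal    52   Panel         8
2      490  Cal    66   Panel         8
3      492  Cal    87   Panel         8
4      825  Cal    78  Gadget        16
group by product, max of revenue:
product
Gadget    825
Panel     492
Name: revenue, dtype: int64
Then the label with the largest value: Gadget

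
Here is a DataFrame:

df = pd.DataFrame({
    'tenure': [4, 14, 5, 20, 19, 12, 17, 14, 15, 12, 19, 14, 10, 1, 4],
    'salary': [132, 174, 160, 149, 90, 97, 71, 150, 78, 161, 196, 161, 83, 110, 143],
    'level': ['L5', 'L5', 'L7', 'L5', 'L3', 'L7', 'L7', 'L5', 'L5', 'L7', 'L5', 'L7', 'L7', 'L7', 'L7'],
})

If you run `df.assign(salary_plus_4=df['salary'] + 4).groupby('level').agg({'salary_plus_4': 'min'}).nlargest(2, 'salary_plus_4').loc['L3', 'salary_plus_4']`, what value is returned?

94

add column salary_plus_4 = df['salary'] + 4:
    tenure  salary level  salary_plus_4
0        4     132    L5            136
1       14     174    L5            178
2        5     160    L7            164
3       20     149    L5            153
4       19      90    L3             94
5       12      97    L7            101
6       17      71    L7             75
7       14     150    L5            154
8       15      78    L5             82
9       12     161    L7            165
10      19     196    L5            200
11      14     161    L7            165
12      10      83    L7             87
13       1     110    L7            114
14       4     143    L7            147
group by level, min of salary_plus_4:
       salary_plus_4
level               
L3                94
L5                82
L7                75
take 2 rows with largest salary_plus_4:
       salary_plus_4
level               
L3                94
L5                82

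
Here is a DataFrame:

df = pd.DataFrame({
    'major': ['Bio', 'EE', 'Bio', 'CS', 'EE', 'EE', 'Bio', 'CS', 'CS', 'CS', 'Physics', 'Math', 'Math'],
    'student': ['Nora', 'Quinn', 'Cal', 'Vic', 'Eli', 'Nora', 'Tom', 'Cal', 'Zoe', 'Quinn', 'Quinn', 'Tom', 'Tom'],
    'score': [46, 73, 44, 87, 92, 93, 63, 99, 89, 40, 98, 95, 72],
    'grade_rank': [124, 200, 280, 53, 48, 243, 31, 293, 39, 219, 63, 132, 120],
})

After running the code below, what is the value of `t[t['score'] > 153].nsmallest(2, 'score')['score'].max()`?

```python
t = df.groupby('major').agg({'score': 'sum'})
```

group by major, sum of score:
         score
major         
Bio        153
CS         315
EE         258
Math       167
Physics     98
filter rows where score > 153:
       score
major       
CS       315
EE       258
Math     167
take 2 rows with smallest score:
       score
major       
Math     167
EE       258
max of column 'score' → 258

258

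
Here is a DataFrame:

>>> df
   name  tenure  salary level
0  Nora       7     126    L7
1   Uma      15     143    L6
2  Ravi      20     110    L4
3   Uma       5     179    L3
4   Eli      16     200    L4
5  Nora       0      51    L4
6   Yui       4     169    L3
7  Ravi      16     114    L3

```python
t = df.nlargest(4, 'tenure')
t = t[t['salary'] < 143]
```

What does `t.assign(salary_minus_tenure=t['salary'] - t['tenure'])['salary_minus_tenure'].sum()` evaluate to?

188

take 4 rows with largest tenure:
   name  tenure  salary level
2  Ravi      20     110    L4
4   Eli      16     200    L4
7  Ravi      16     114    L3
1   Uma      15     143    L6
filter rows where salary < 143:
   name  tenure  salary level
2  Ravi      20     110    L4
7  Ravi      16     114    L3
add column salary_minus_tenure = t['salary'] - t['tenure']:
   name  tenure  salary level  salary_minus_tenure
2  Ravi      20     110    L4                   90
7  Ravi      16     114    L3                   98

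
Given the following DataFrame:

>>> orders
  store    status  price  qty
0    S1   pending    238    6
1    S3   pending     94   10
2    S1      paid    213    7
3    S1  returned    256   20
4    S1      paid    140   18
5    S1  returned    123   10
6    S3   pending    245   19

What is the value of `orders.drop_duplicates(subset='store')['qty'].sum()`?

16

drop duplicate store (keep=first):
  store   status  price  qty
0    S1  pending    238    6
1    S3  pending     94   10
sum of column 'qty' → 16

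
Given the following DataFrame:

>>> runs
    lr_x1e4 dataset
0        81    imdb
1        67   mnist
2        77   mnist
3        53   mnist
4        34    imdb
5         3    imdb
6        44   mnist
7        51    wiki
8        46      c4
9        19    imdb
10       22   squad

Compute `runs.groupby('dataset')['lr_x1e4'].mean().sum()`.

group by dataset, mean of lr_x1e4:
dataset
c4       46.00
imdb     34.25
mnist    60.25
squad    22.00
wiki     51.00
Name: lr_x1e4, dtype: float64
Then the sum of the resulting series: 213.5

213.5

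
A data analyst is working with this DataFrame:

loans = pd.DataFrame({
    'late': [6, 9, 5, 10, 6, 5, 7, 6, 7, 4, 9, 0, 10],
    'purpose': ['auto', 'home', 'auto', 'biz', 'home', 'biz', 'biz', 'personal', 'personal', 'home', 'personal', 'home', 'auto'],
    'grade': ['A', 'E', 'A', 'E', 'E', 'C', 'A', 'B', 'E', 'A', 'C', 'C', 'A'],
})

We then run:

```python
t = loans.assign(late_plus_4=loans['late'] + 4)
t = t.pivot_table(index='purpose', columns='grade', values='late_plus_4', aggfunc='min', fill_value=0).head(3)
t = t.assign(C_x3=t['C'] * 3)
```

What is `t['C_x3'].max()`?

add column late_plus_4 = loans['late'] + 4:
    late   purpose grade  late_plus_4
0      6      auto     A           10
1      9      home     E           13
2      5      auto     A            9
3     10       biz     E           14
4      6      home     E           10
5      5       biz     C            9
6      7       biz     A           11
7      6  personal     B           10
8      7  personal     E           11
9      4      home     A            8
10     9  personal     C           13
11     0      home     C            4
12    10      auto     A           14
pivot: rows=purpose, cols=grade, min(late_plus_4):
grade      A   B   C   E
purpose                 
auto       9   0   0   0
biz       11   0   9  14
home       8   0   4  10
personal   0  10  13  11
take first 3 rows:
grade     A  B  C   E
purpose              
auto      9  0  0   0
biz      11  0  9  14
home      8  0  4  10
add column C_x3 = t['C'] * 3:
grade     A  B  C   E  C_x3
purpose                    
auto      9  0  0   0     0
biz      11  0  9  14    27
home      8  0  4  10    12
The max of column 'C_x3' is 27.

27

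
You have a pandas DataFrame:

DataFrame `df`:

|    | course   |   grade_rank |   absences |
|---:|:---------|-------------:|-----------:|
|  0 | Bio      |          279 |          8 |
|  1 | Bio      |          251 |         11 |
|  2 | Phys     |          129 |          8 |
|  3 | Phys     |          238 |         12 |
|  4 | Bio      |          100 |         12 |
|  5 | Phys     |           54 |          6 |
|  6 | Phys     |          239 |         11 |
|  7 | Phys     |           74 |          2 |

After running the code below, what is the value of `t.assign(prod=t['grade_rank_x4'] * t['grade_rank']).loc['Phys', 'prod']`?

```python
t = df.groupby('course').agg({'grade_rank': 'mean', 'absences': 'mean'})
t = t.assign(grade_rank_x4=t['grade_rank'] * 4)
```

86200.96

group by course: mean(grade_rank), mean(absences):
        grade_rank   absences
course                       
Bio          210.0  10.333333
Phys         146.8   7.800000
add column grade_rank_x4 = t['grade_rank'] * 4:
        grade_rank   absences  grade_rank_x4
course                                      
Bio          210.0  10.333333          840.0
Phys         146.8   7.800000          587.2
add column prod = t['grade_rank_x4'] * t['grade_rank']:
        grade_rank   absences  grade_rank_x4       prod
course                                                 
Bio          210.0  10.333333          840.0  176400.00
Phys         146.8   7.800000          587.2   86200.96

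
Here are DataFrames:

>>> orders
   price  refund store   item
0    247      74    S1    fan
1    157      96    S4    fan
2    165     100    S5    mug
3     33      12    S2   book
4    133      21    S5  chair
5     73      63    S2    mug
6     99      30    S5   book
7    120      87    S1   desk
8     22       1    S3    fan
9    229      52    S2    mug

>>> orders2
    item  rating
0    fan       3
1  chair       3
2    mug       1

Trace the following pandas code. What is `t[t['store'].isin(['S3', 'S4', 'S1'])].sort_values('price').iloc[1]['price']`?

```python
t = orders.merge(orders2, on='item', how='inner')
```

merge on 'item' (how='inner') → 7 rows:
   price  refund store   item  rating
0    247      74    S1    fan       3
1    157      96    S4    fan       3
2    165     100    S5    mug       1
3    133      21    S5  chair       3
4     73      63    S2    mug       1
5     22       1    S3    fan       3
6    229      52    S2    mug       1
filter rows where store in ['S3', 'S4', 'S1']:
   price  refund store item  rating
0    247      74    S1  fan       3
1    157      96    S4  fan       3
5     22       1    S3  fan       3
sort by price:
   price  refund store item  rating
5     22       1    S3  fan       3
1    157      96    S4  fan       3
0    247      74    S1  fan       3

157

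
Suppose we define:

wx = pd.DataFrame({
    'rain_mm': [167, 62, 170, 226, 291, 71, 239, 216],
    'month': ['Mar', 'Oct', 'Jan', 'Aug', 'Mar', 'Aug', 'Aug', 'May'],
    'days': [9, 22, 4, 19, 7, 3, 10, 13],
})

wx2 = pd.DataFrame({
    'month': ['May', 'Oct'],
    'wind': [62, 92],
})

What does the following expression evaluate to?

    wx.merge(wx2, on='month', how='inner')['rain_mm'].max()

merge on 'month' (how='inner') → 2 rows:
   rain_mm month  days  wind
0       62   Oct    22    92
1      216   May    13    62
Taking the max of column 'rain_mm' gives 216.

216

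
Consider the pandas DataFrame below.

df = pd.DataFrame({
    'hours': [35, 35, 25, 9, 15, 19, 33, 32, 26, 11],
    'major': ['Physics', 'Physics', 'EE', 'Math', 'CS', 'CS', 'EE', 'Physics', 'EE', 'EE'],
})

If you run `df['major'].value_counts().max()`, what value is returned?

4

value_counts of major:
major
EE         4
Physics    3
CS         2
Math       1
Name: count, dtype: int64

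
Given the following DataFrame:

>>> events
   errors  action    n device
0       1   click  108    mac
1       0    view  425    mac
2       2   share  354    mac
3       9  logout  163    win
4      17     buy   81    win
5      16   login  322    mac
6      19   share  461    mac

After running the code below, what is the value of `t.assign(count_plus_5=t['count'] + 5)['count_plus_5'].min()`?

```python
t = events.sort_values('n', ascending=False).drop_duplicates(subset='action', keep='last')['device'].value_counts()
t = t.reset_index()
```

7

sort by n descending:
   errors  action    n device
6      19   share  461    mac
1       0    view  425    mac
2       2   share  354    mac
5      16   login  322    mac
3       9  logout  163    win
0       1   click  108    mac
4      17     buy   81    win
drop duplicate action (keep=last):
   errors  action    n device
1       0    view  425    mac
2       2   share  354    mac
5      16   login  322    mac
3       9  logout  163    win
0       1   click  108    mac
4      17     buy   81    win
value_counts of device:
device
mac    4
win    2
Name: count, dtype: int64
reset_index():
  device  count
0    mac      4
1    win      2
add column count_plus_5 = t['count'] + 5:
  device  count  count_plus_5
0    mac      4             9
1    win      2             7
Then the min of column 'count_plus_5': 7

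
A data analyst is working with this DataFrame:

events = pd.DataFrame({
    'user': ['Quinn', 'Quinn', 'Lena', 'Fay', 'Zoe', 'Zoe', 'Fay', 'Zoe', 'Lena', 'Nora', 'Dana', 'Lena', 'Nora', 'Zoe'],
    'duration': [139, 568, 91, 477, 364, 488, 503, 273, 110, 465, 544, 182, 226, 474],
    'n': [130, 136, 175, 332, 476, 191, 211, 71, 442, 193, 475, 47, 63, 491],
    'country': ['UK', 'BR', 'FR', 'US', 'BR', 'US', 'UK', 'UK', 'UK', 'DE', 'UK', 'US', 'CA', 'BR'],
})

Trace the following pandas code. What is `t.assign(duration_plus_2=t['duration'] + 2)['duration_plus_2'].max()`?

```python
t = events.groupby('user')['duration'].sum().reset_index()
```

group by user, sum of duration:
user
Dana      544
Fay       980
Lena      383
Nora      691
Quinn     707
Zoe      1599
Name: duration, dtype: int64
reset_index():
    user  duration
0   Dana       544
1    Fay       980
2   Lena       383
3   Nora       691
4  Quinn       707
5    Zoe      1599
add column duration_plus_2 = t['duration'] + 2:
    user  duration  duration_plus_2
0   Dana       544              546
1    Fay       980              982
2   Lena       383              385
3   Nora       691              693
4  Quinn       707              709
5    Zoe      1599             1601
The max of column 'duration_plus_2' is 1601.

1601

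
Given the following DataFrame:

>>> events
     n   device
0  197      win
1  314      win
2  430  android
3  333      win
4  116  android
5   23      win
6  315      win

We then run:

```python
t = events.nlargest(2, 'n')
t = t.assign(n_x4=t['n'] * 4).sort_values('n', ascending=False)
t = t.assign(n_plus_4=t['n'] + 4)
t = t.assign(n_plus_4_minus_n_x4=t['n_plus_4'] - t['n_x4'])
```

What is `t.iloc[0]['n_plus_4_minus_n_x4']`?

take 2 rows with largest n:
     n   device
2  430  android
3  333      win
add column n_x4 = t['n'] * 4:
     n   device  n_x4
2  430  android  1720
3  333      win  1332
sort by n descending:
     n   device  n_x4
2  430  android  1720
3  333      win  1332
add column n_plus_4 = t['n'] + 4:
     n   device  n_x4  n_plus_4
2  430  android  1720       434
3  333      win  1332       337
add column n_plus_4_minus_n_x4 = t['n_plus_4'] - t['n_x4']:
     n   device  n_x4  n_plus_4  n_plus_4_minus_n_x4
2  430  android  1720       434                -1286
3  333      win  1332       337                 -995

-1286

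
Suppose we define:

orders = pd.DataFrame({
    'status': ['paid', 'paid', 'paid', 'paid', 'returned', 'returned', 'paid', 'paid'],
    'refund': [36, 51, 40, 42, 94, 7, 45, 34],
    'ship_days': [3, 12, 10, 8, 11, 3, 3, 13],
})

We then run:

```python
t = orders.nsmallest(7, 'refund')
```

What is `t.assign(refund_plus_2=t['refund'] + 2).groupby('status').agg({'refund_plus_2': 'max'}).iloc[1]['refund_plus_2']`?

9

take 7 rows with smallest refund:
     status  refund  ship_days
5  returned       7          3
7      paid      34         13
0      paid      36          3
2      paid      40         10
3      paid      42          8
6      paid      45          3
1      paid      51         12
add column refund_plus_2 = t['refund'] + 2:
     status  refund  ship_days  refund_plus_2
5  returned       7          3              9
7      paid      34         13             36
0      paid      36          3             38
2      paid      40         10             42
3      paid      42          8             44
6      paid      45          3             47
1      paid      51         12             53
group by status, max of refund_plus_2:
          refund_plus_2
status                 
paid                 53
returned              9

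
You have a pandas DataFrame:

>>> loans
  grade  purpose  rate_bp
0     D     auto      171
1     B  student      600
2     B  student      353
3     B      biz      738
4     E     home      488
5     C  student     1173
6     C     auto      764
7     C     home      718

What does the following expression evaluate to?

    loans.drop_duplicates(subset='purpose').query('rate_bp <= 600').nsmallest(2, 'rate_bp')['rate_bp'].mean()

drop duplicate purpose (keep=first):
  grade  purpose  rate_bp
0     D     auto      171
1     B  student      600
3     B      biz      738
4     E     home      488
filter rows where rate_bp <= 600:
  grade  purpose  rate_bp
0     D     auto      171
1     B  student      600
4     E     home      488
take 2 rows with smallest rate_bp:
  grade purpose  rate_bp
0     D    auto      171
4     E    home      488
Reading off the mean of column 'rate_bp', we get 329.5.

329.5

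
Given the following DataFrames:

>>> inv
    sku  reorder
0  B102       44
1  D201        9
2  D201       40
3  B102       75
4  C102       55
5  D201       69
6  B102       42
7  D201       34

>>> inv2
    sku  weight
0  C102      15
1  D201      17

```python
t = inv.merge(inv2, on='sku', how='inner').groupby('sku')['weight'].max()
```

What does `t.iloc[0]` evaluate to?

merge on 'sku' (how='inner') → 5 rows:
    sku  reorder  weight
0  D201        9      17
1  D201       40      17
2  C102       55      15
3  D201       69      17
4  D201       34      17
group by sku, max of weight:
sku
C102    15
D201    17
Name: weight, dtype: int64
So iloc[0] = 15.

15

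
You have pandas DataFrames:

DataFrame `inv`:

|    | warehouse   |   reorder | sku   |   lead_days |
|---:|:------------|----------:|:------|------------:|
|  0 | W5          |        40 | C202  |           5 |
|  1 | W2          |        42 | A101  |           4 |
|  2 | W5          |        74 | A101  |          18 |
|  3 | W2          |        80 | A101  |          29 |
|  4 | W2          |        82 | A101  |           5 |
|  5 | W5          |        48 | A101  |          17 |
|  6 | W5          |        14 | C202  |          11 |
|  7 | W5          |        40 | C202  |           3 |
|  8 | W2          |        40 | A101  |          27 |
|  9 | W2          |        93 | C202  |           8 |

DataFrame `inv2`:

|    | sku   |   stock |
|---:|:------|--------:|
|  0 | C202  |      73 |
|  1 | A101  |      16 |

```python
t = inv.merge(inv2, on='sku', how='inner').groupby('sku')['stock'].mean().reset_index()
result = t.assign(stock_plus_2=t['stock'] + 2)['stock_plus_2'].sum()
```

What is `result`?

93.0

merge on 'sku' (how='inner') → 10 rows:
  warehouse  reorder   sku  lead_days  stock
0        W5       40  C202          5     73
1        W2       42  A101          4     16
2        W5       74  A101         18     16
3        W2       80  A101         29     16
4        W2       82  A101          5     16
5        W5       48  A101         17     16
6        W5       14  C202         11     73
7        W5       40  C202          3     73
8        W2       40  A101         27     16
9        W2       93  C202          8     73
group by sku, mean of stock:
sku
A101    16.0
C202    73.0
Name: stock, dtype: float64
reset_index():
    sku  stock
0  A101   16.0
1  C202   73.0
add column stock_plus_2 = t['stock'] + 2:
    sku  stock  stock_plus_2
0  A101   16.0          18.0
1  C202   73.0          75.0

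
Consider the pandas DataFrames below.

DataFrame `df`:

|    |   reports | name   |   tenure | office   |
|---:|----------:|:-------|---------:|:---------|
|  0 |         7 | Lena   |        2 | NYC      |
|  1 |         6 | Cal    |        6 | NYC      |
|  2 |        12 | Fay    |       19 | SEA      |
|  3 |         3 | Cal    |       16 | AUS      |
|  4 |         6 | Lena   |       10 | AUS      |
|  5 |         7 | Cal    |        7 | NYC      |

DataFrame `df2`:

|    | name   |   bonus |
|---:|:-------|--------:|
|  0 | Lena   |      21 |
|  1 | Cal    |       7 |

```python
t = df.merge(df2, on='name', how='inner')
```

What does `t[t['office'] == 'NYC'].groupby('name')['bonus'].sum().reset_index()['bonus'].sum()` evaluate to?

merge on 'name' (how='inner') → 5 rows:
   reports  name  tenure office  bonus
0        7  Lena       2    NYC     21
1        6   Cal       6    NYC      7
2        3   Cal      16    AUS      7
3        6  Lena      10    AUS     21
4        7   Cal       7    NYC      7
filter rows where office == 'NYC':
   reports  name  tenure office  bonus
0        7  Lena       2    NYC     21
1        6   Cal       6    NYC      7
4        7   Cal       7    NYC      7
group by name, sum of bonus:
name
Cal     14
Lena    21
Name: bonus, dtype: int64
reset_index():
   name  bonus
0   Cal     14
1  Lena     21
Reading off the sum of column 'bonus', we get 35.

35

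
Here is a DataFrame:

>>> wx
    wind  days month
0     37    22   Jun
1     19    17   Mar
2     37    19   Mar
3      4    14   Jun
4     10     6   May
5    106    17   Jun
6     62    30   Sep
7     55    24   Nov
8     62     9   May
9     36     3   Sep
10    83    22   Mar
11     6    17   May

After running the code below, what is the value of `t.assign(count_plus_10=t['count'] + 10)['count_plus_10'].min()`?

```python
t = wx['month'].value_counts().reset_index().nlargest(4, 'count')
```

12

value_counts of month:
month
Jun    3
Mar    3
May    3
Sep    2
Nov    1
Name: count, dtype: int64
reset_index():
  month  count
0   Jun      3
1   Mar      3
2   May      3
3   Sep      2
4   Nov      1
take 4 rows with largest count:
  month  count
0   Jun      3
1   Mar      3
2   May      3
3   Sep      2
add column count_plus_10 = t['count'] + 10:
  month  count  count_plus_10
0   Jun      3             13
1   Mar      3             13
2   May      3             13
3   Sep      2             12
Taking the min of column 'count_plus_10' gives 12.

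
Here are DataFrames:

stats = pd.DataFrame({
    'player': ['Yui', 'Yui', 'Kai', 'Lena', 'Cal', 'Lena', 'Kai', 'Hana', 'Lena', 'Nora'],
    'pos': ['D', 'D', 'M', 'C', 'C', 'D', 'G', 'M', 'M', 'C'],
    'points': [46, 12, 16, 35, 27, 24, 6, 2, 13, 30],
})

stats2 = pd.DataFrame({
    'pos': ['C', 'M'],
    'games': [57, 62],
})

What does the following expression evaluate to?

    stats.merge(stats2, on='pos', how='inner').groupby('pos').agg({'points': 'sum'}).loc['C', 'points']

merge on 'pos' (how='inner') → 6 rows:
  player pos  points  games
0    Kai   M      16     62
1   Lena   C      35     57
2    Cal   C      27     57
3   Hana   M       2     62
4   Lena   M      13     62
5   Nora   C      30     57
group by pos, sum of points:
     points
pos        
C        92
M        31
The value at row 'C', column 'points' is 92.

92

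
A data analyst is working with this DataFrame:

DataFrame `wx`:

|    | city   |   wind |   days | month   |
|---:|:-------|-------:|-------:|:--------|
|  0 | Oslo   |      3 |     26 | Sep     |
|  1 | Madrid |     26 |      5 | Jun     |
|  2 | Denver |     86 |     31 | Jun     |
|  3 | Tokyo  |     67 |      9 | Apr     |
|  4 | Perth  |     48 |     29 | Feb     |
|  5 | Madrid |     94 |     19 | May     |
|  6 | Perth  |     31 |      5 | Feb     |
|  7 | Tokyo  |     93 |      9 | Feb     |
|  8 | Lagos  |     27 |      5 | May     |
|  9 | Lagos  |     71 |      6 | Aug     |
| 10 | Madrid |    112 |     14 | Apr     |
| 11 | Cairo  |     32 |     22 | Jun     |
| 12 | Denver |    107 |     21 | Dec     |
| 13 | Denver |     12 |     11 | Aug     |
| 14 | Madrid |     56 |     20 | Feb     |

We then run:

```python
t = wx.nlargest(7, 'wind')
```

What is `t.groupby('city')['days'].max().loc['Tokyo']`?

9

take 7 rows with largest wind:
      city  wind  days month
10  Madrid   112    14   Apr
12  Denver   107    21   Dec
5   Madrid    94    19   May
7    Tokyo    93     9   Feb
2   Denver    86    31   Jun
9    Lagos    71     6   Aug
3    Tokyo    67     9   Apr
group by city, max of days:
city
Denver    31
Lagos      6
Madrid    19
Tokyo      9
Name: days, dtype: int64
Hence 9.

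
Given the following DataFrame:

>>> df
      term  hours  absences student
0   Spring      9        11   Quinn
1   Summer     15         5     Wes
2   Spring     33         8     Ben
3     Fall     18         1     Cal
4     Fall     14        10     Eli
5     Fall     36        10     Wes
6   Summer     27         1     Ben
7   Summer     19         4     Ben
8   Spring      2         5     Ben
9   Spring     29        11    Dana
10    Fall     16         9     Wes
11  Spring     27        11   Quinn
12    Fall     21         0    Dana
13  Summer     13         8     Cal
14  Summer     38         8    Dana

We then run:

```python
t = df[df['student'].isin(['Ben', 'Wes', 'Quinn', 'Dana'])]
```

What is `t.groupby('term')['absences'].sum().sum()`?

83

filter rows where student in ['Ben', 'Wes', 'Quinn', 'Dana']:
      term  hours  absences student
0   Spring      9        11   Quinn
1   Summer     15         5     Wes
2   Spring     33         8     Ben
5     Fall     36        10     Wes
6   Summer     27         1     Ben
7   Summer     19         4     Ben
8   Spring      2         5     Ben
9   Spring     29        11    Dana
10    Fall     16         9     Wes
11  Spring     27        11   Quinn
12    Fall     21         0    Dana
14  Summer     38         8    Dana
group by term, sum of absences:
term
Fall      19
Spring    46
Summer    18
Name: absences, dtype: int64
Taking the sum of the resulting series gives 83.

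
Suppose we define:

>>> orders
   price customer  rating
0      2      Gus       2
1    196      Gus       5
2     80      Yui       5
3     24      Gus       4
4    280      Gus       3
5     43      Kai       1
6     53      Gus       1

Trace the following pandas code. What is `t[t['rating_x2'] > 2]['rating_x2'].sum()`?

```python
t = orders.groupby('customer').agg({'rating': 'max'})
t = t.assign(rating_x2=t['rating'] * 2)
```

group by customer, max of rating:
          rating
customer        
Gus            5
Kai            1
Yui            5
add column rating_x2 = t['rating'] * 2:
          rating  rating_x2
customer                   
Gus            5         10
Kai            1          2
Yui            5         10
filter rows where rating_x2 > 2:
          rating  rating_x2
customer                   
Gus            5         10
Yui            5         10
Hence 20.

20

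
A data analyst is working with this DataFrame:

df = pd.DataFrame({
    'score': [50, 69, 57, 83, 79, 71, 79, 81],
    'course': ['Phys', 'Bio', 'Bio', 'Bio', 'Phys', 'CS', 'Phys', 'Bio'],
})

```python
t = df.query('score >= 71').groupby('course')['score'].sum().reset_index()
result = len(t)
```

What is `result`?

3

filter rows where score >= 71:
   score course
3     83    Bio
4     79   Phys
5     71     CS
6     79   Phys
7     81    Bio
group by course, sum of score:
course
Bio     164
CS       71
Phys    158
Name: score, dtype: int64
reset_index():
  course  score
0    Bio    164
1     CS     71
2   Phys    158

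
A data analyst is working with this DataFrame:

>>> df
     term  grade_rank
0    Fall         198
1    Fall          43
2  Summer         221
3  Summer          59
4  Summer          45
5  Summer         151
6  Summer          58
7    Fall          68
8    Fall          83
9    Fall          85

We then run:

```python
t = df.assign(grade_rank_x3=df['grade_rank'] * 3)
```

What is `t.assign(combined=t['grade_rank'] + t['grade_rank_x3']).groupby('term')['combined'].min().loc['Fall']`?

172

add column grade_rank_x3 = df['grade_rank'] * 3:
     term  grade_rank  grade_rank_x3
0    Fall         198            594
1    Fall          43            129
2  Summer         221            663
3  Summer          59            177
4  Summer          45            135
5  Summer         151            453
6  Summer          58            174
7    Fall          68            204
8    Fall          83            249
9    Fall          85            255
add column combined = t['grade_rank'] + t['grade_rank_x3']:
     term  grade_rank  grade_rank_x3  combined
0    Fall         198            594       792
1    Fall          43            129       172
2  Summer         221            663       884
3  Summer          59            177       236
4  Summer          45            135       180
5  Summer         151            453       604
6  Summer          58            174       232
7    Fall          68            204       272
8    Fall          83            249       332
9    Fall          85            255       340
group by term, min of combined:
term
Fall      172
Summer    180
Name: combined, dtype: int64
Taking the value at index 'Fall' gives 172.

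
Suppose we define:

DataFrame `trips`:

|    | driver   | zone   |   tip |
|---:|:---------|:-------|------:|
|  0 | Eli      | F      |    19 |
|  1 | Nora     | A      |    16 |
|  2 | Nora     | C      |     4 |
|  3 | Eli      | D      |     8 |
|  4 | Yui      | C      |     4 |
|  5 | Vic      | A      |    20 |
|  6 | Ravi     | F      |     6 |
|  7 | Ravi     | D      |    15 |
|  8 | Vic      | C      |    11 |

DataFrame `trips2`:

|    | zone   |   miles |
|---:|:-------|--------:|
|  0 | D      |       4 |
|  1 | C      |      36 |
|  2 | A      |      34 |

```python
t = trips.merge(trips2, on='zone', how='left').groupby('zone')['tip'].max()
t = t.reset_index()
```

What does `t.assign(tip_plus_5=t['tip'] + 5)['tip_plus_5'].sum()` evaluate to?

85

merge on 'zone' (how='left') → 9 rows:
  driver zone  tip  miles
0    Eli    F   19    NaN
1   Nora    A   16   34.0
2   Nora    C    4   36.0
3    Eli    D    8    4.0
4    Yui    C    4   36.0
5    Vic    A   20   34.0
6   Ravi    F    6    NaN
7   Ravi    D   15    4.0
8    Vic    C   11   36.0
group by zone, max of tip:
zone
A    20
C    11
D    15
F    19
Name: tip, dtype: int64
reset_index():
  zone  tip
0    A   20
1    C   11
2    D   15
3    F   19
add column tip_plus_5 = t['tip'] + 5:
  zone  tip  tip_plus_5
0    A   20          25
1    C   11          16
2    D   15          20
3    F   19          24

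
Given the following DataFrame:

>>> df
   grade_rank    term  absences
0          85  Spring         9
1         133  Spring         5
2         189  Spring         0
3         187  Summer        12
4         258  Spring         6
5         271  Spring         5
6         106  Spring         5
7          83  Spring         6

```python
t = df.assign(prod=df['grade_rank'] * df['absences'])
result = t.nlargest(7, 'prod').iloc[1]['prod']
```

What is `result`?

1548

add column prod = df['grade_rank'] * df['absences']:
   grade_rank    term  absences  prod
0          85  Spring         9   765
1         133  Spring         5   665
2         189  Spring         0     0
3         187  Summer        12  2244
4         258  Spring         6  1548
5         271  Spring         5  1355
6         106  Spring         5   530
7          83  Spring         6   498
take 7 rows with largest prod:
   grade_rank    term  absences  prod
3         187  Summer        12  2244
4         258  Spring         6  1548
5         271  Spring         5  1355
0          85  Spring         9   765
1         133  Spring         5   665
6         106  Spring         5   530
7          83  Spring         6   498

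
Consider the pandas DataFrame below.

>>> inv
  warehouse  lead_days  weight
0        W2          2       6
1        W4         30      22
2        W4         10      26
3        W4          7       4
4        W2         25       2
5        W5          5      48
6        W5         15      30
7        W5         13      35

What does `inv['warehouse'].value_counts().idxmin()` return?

W2

value_counts of warehouse:
warehouse
W4    3
W5    3
W2    2
Name: count, dtype: int64
Then the label with the smallest value: W2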